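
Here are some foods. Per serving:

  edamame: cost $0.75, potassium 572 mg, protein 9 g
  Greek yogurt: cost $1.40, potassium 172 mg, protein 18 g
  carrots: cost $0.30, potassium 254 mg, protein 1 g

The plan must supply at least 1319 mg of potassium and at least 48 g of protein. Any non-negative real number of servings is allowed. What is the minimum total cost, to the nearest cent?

An LP optimum is at a vertex; with two nutrient constraints at most two foods are used. Check each candidate.
edamame only: max(1319/572, 48/9) = 5.333 servings → $4.00.
Greek yogurt only: max(1319/172, 48/18) = 7.669 servings → $10.74.
carrots only: max(1319/254, 48/1) = 48 servings → $14.40.
edamame + Greek yogurt with both tight: 1.77 servings and 1.782 servings → $3.82.
edamame + carrots with both targets exact would need a negative amount; discard.
Greek yogurt + carrots with both tight: 2.471 servings and 3.52 servings → $4.52.
The minimum over all feasible corners is $3.82.

$3.82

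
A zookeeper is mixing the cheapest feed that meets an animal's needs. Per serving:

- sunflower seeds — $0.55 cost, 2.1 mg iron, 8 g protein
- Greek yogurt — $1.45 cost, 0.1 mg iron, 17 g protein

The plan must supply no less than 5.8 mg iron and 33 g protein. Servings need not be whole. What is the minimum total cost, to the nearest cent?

$2.27

sunflower seeds only: max(5.8/2.1, 33/8) = 4.125 servings → $2.27.
Greek yogurt only: max(5.8/0.1, 33/17) = 58 servings → $84.10.
sunflower seeds + Greek yogurt with both tight: 2.731 servings and 0.6562 servings → $2.45.
Cheapest feasible corner: $2.27.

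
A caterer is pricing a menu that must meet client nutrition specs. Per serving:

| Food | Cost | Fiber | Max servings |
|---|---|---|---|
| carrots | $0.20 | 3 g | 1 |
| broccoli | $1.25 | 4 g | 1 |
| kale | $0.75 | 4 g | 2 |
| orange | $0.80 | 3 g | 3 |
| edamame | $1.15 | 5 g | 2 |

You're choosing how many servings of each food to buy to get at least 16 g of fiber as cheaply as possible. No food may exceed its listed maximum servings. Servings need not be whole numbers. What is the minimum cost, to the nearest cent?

Cost per g of fiber: carrots $0.0667, kale $0.1875, edamame $0.2300, orange $0.2667, broccoli $0.3125.
Take 1 serving of carrots: +3.0 g fiber for $0.20 (total $0.20, still need 13.0 g).
Take 2 servings of kale: +8.0 g fiber for $1.50 (total $1.70, still need 5.0 g).
Take 1 serving of edamame: +5.0 g fiber for $1.15 (total $2.85, still need 0.0 g).
Greedy by cheapest-per-g is optimal for a single linear constraint, so the minimum cost is $2.85.

$2.85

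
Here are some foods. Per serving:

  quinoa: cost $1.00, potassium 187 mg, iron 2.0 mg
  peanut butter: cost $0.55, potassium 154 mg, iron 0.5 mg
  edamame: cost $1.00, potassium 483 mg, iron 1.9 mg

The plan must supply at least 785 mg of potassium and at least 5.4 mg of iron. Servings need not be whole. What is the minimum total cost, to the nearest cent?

With two linear requirements the optimum uses one or two foods; enumerate the corners.
quinoa only: max(785/187, 5.4/2.0) = 4.198 servings → $4.20.
peanut butter only: max(785/154, 5.4/0.5) = 10.8 servings → $5.94.
edamame only: max(785/483, 5.4/1.9) = 2.842 servings → $2.84.
quinoa + peanut butter with both tight: 2.047 servings and 2.612 servings → $3.48.
quinoa + edamame with both tight: 1.829 servings and 0.9173 servings → $2.75.
peanut butter + edamame: intersection lies outside the first quadrant.
So the least-cost plan costs $2.75.

$2.75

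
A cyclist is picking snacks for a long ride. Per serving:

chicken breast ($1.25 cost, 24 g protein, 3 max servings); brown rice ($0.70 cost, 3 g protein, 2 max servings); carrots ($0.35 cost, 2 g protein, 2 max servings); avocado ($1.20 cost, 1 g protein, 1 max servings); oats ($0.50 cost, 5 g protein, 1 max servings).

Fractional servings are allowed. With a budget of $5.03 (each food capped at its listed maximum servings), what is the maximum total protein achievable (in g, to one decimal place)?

Protein per dollar: chicken breast 19.2, oats 10, carrots 5.714, brown rice 4.286, avocado 0.8333.
Take 3 servings of chicken breast: spends $3.75, +72.0 g protein (running total 72.0 g).
Take 1 serving of oats: spends $0.50, +5.0 g protein (running total 77.0 g).
Take 2 servings of carrots: spends $0.70, +4.0 g protein (running total 81.0 g).
Take 0.1143 servings of brown rice: spends $0.08, +0.3 g protein (running total 81.3 g).
Greedy by best ratio exhausts the cost allowance optimally: 81.3 g.

81.3 g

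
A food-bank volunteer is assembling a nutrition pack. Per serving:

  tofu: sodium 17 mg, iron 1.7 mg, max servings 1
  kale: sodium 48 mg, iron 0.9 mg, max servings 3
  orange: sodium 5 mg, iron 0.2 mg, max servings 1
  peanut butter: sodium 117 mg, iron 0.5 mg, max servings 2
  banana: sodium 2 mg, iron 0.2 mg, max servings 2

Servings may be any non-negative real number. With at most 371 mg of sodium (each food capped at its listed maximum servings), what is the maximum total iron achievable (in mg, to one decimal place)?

5.9 mg

Iron per mg sodium: tofu 0.1, banana 0.1, orange 0.04, kale 0.01875, peanut butter 0.004274.
Take 1 serving of tofu: uses 17 mg sodium, +1.7 mg iron (running total 1.7 mg).
Take 2 servings of banana: uses 4 mg sodium, +0.4 mg iron (running total 2.1 mg).
Take 1 serving of orange: uses 5 mg sodium, +0.2 mg iron (running total 2.3 mg).
Take 3 servings of kale: uses 144 mg sodium, +2.7 mg iron (running total 5.0 mg).
Take 1.718 servings of peanut butter: uses 201 mg sodium, +0.9 mg iron (running total 5.9 mg).
Filling greedily by iron-per-mg sodium is optimal for one linear limit, giving 5.9 mg.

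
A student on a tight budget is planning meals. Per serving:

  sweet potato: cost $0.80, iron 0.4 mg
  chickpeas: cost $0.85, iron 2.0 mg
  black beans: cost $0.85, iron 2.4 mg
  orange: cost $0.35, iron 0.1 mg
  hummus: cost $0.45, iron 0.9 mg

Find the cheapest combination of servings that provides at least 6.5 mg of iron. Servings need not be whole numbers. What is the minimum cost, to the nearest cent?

$2.30

Cost per mg of iron: black beans $0.3542, chickpeas $0.4250, hummus $0.5000, sweet potato $2.0000, orange $3.5000.
With no serving limits, use only black beans: 6.5 mg / 2.4 mg = 2.708 servings × $0.85 = $2.30.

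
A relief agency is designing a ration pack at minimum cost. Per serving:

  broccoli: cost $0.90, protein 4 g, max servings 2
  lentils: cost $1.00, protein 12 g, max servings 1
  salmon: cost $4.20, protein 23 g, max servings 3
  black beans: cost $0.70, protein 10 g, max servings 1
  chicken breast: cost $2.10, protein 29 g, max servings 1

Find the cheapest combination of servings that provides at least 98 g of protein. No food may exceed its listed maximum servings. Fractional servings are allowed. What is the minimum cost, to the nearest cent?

$12.38

Cost per g of protein: black beans $0.0700, chicken breast $0.0724, lentils $0.0833, salmon $0.1826, broccoli $0.2250.
Take 1 serving of black beans: +10.0 g protein for $0.70 (total $0.70, still need 88.0 g).
Take 1 serving of chicken breast: +29.0 g protein for $2.10 (total $2.80, still need 59.0 g).
Take 1 serving of lentils: +12.0 g protein for $1.00 (total $3.80, still need 47.0 g).
Take 2.043 servings of salmon: +47.0 g protein for $8.58 (total $12.38, still need 0.0 g).
Filling from the cheapest source first is optimal under one linear minimum: $12.38.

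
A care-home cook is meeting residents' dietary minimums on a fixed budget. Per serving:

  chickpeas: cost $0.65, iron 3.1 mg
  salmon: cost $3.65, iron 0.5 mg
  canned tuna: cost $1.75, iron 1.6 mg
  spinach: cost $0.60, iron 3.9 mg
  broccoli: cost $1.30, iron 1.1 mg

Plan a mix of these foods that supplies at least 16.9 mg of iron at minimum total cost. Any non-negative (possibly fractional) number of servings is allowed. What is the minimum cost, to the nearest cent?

$2.60

Cost per mg of iron: spinach $0.1538, chickpeas $0.2097, canned tuna $1.0938, broccoli $1.1818, salmon $7.3000.
With no serving limits, use only spinach: 16.9 mg / 3.9 mg = 4.333 servings × $0.60 = $2.60.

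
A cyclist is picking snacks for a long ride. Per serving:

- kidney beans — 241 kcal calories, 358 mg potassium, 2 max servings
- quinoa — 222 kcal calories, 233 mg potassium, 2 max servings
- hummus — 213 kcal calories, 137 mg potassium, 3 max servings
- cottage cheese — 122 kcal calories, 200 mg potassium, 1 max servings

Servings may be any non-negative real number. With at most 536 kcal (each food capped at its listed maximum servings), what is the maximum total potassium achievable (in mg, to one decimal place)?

815.0 mg

Potassium per kcal: cottage cheese 1.639, kidney beans 1.485, quinoa 1.05, hummus 0.6432.
Take 1 serving of cottage cheese: uses 122 kcal, +200.0 mg potassium (running total 200.0 mg).
Take 1.718 servings of kidney beans: uses 414 kcal, +615.0 mg potassium (running total 815.0 mg).
Filling greedily by potassium-per-kcal is optimal for one linear limit, giving 815.0 mg.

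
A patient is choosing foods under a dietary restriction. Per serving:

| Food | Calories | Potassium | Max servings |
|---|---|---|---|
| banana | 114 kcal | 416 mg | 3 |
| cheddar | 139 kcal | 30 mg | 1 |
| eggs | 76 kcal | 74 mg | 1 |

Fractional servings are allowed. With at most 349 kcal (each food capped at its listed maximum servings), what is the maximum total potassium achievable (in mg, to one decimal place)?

1254.8 mg

Potassium per kcal: banana 3.649, eggs 0.9737, cheddar 0.2158.
Take 3 servings of banana: uses 342 kcal, +1248.0 mg potassium (running total 1248.0 mg).
Take 0.09211 servings of eggs: uses 7 kcal, +6.8 mg potassium (running total 1254.8 mg).
Greedy by best ratio exhausts the calories allowance optimally: 1254.8 mg.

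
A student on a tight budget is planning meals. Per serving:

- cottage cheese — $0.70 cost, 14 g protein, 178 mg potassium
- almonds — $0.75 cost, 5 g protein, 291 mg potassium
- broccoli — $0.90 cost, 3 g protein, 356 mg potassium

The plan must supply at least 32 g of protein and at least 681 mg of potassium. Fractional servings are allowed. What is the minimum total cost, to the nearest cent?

$2.20

cottage cheese only: max(32/14, 681/178) = 3.826 servings → $2.68.
almonds only: max(32/5, 681/291) = 6.4 servings → $4.80.
broccoli only: max(32/3, 681/356) = 10.67 servings → $9.60.
cottage cheese + almonds with both tight: 1.855 servings and 1.205 servings → $2.20.
cottage cheese + broccoli with both tight: 2.101 servings and 0.8625 servings → $2.25.
almonds + broccoli: the both-tight solution has a negative serving — not a feasible corner.
Cheapest feasible corner: $2.20.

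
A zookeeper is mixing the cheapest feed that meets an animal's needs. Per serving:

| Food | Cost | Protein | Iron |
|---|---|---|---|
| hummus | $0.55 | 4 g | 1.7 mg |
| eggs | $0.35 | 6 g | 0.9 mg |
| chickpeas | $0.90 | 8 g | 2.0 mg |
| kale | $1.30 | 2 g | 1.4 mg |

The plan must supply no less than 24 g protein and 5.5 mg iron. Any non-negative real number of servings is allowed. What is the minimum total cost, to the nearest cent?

$1.95

Compare the cost at each extreme point of the feasible region.
hummus only: max(24/4, 5.5/1.7) = 6 servings → $3.30.
eggs only: max(24/6, 5.5/0.9) = 6.111 servings → $2.14.
chickpeas only: max(24/8, 5.5/2.0) = 3 servings → $2.70.
kale only: max(24/2, 5.5/1.4) = 12 servings → $15.60.
hummus + eggs with both tight: 1.727 servings and 2.848 servings → $1.95.
hummus + chickpeas: intersection lies outside the first quadrant.
hummus + kale: the both-tight solution has a negative serving — not a feasible corner.
eggs + chickpeas with both tight: 0.8333 servings and 2.375 servings → $2.43.
eggs + kale with both tight: 3.424 servings and 1.727 servings → $3.44.
chickpeas + kale with both targets exact would need a negative amount; discard.
Cheapest feasible corner: $1.95.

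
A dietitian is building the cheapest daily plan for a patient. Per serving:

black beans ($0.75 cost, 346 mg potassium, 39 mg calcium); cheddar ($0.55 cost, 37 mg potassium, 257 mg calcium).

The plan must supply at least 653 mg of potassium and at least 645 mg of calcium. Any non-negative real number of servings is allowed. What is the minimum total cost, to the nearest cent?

$2.48

The cheapest plan sits at a corner of the feasible region — with two constraints it uses at most two foods.
black beans only: max(653/346, 645/39) = 16.54 servings → $12.40.
cheddar only: max(653/37, 645/257) = 17.65 servings → $9.71.
black beans + cheddar with both tight: 1.646 servings and 2.26 servings → $2.48.
So the least-cost plan costs $2.48.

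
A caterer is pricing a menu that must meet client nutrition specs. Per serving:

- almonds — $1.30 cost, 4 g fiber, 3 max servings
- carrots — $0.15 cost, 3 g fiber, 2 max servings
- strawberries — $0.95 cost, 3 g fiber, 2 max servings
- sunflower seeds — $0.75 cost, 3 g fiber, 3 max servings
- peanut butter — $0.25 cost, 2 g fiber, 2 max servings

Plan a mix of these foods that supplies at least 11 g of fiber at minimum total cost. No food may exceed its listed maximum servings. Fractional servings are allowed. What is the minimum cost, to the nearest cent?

$1.05

Cost per g of fiber: carrots $0.0500, peanut butter $0.1250, sunflower seeds $0.2500, strawberries $0.3167, almonds $0.3250.
Take 2 servings of carrots: +6.0 g fiber for $0.30 (total $0.30, still need 5.0 g).
Take 2 servings of peanut butter: +4.0 g fiber for $0.50 (total $0.80, still need 1.0 g).
Take 0.3333 servings of sunflower seeds: +1.0 g fiber for $0.25 (total $1.05, still need 0.0 g).
Filling from the cheapest source first is optimal under one linear minimum: $1.05.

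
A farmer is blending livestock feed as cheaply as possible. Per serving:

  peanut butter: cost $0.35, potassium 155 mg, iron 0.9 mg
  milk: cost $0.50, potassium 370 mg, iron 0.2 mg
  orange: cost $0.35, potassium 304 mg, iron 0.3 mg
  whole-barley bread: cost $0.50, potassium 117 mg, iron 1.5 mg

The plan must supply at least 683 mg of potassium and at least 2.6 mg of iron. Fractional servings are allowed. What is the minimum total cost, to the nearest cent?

$1.23

peanut butter only: max(683/155, 2.6/0.9) = 4.406 servings → $1.54.
milk only: max(683/370, 2.6/0.2) = 13 servings → $6.50.
orange only: max(683/304, 2.6/0.3) = 8.667 servings → $3.03.
whole-barley bread only: max(683/117, 2.6/1.5) = 5.838 servings → $2.92.
peanut butter + milk with both tight: 2.733 servings and 0.701 servings → $1.31.
peanut butter + orange with both tight: 2.578 servings and 0.9322 servings → $1.23.
peanut butter + whole-barley bread with both targets exact would need a negative amount; discard.
milk + orange: the both-tight solution has a negative serving — not a feasible corner.
milk + whole-barley bread with both tight: 1.355 servings and 1.553 servings → $1.45.
orange + whole-barley bread with both tight: 1.711 servings and 1.391 servings → $1.29.
The minimum over all feasible corners is $1.23.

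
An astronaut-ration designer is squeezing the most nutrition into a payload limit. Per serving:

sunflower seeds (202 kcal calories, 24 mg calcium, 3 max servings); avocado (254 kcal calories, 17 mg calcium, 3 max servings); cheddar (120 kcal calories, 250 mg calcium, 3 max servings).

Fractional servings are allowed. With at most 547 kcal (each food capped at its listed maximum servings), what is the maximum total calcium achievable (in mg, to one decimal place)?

772.2 mg

Calcium per kcal: cheddar 2.083, sunflower seeds 0.1188, avocado 0.06693.
Take 3 servings of cheddar: uses 360 kcal, +750.0 mg calcium (running total 750.0 mg).
Take 0.9257 servings of sunflower seeds: uses 187 kcal, +22.2 mg calcium (running total 772.2 mg).
Filling greedily by calcium-per-kcal is optimal for one linear limit, giving 772.2 mg.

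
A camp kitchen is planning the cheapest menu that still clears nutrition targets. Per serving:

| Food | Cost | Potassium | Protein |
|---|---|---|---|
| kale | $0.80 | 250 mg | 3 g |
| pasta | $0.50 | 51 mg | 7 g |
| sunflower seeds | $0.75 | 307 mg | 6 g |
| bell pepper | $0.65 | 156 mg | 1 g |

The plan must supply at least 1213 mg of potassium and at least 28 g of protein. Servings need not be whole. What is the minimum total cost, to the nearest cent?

Compare the cost at each extreme point of the feasible region.
kale only: max(1213/250, 28/3) = 9.333 servings → $7.47.
pasta only: max(1213/51, 28/7) = 23.78 servings → $11.89.
sunflower seeds only: max(1213/307, 28/6) = 4.667 servings → $3.50.
bell pepper only: max(1213/156, 28/1) = 28 servings → $18.20.
kale + pasta with both tight: 4.423 servings and 2.105 servings → $4.59.
kale + sunflower seeds: the both-tight solution has a negative serving — not a feasible corner.
kale + bell pepper: intersection lies outside the first quadrant.
pasta + sunflower seeds with both tight: 0.7151 servings and 3.832 servings → $3.23.
pasta + bell pepper with both tight: 3.031 servings and 6.785 servings → $5.93.
sunflower seeds + bell pepper: the both-tight solution has a negative serving — not a feasible corner.
Cheapest feasible corner: $3.23.

$3.23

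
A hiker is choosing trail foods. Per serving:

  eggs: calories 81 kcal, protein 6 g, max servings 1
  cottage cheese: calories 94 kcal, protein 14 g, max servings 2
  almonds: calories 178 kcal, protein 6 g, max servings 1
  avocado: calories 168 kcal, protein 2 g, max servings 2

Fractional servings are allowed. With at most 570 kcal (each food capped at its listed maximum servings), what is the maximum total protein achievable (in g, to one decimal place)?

Protein per kcal: cottage cheese 0.1489, eggs 0.07407, almonds 0.03371, avocado 0.0119.
Take 2 servings of cottage cheese: uses 188 kcal, +28.0 g protein (running total 28.0 g).
Take 1 serving of eggs: uses 81 kcal, +6.0 g protein (running total 34.0 g).
Take 1 serving of almonds: uses 178 kcal, +6.0 g protein (running total 40.0 g).
Take 0.7321 servings of avocado: uses 123 kcal, +1.5 g protein (running total 41.5 g).
Greedy by best ratio exhausts the calories allowance optimally: 41.5 g.

41.5 g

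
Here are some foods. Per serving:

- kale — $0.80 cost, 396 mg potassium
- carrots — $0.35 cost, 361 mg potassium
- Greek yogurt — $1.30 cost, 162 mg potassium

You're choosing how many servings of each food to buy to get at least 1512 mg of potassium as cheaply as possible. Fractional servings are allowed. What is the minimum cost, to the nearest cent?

Cost per mg of potassium: carrots $0.0010, kale $0.0020, Greek yogurt $0.0080.
With no serving limits, use only carrots: 1512 mg / 361 mg = 4.188 servings × $0.35 = $1.47.

$1.47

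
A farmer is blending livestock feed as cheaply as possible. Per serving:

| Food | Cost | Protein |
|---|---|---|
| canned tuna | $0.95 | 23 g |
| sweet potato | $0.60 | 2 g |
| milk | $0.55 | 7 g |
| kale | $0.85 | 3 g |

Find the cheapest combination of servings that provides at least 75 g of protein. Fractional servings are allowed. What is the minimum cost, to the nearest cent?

$3.10

Cost per g of protein: canned tuna $0.0413, milk $0.0786, kale $0.2833, sweet potato $0.3000.
With no serving limits, use only canned tuna: 75 g / 23 g = 3.261 servings × $0.95 = $3.10.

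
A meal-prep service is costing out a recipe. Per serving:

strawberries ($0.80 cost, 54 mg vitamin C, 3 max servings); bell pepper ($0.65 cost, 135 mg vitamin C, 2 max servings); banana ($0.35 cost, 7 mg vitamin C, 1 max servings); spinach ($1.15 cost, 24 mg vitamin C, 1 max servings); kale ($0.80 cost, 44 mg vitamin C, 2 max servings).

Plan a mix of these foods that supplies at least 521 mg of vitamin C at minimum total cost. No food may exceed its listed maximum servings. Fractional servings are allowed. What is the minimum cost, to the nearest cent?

$5.35

Cost per mg of vitamin C: bell pepper $0.0048, strawberries $0.0148, kale $0.0182, spinach $0.0479, banana $0.0500.
Take 2 servings of bell pepper: +270.0 mg vitamin C for $1.30 (total $1.30, still need 251.0 mg).
Take 3 servings of strawberries: +162.0 mg vitamin C for $2.40 (total $3.70, still need 89.0 mg).
Take 2 servings of kale: +88.0 mg vitamin C for $1.60 (total $5.30, still need 1.0 mg).
Take 0.04167 servings of spinach: +1.0 mg vitamin C for $0.05 (total $5.35, still need 0.0 mg).
Greedy by cheapest-per-mg is optimal for a single linear constraint, so the minimum cost is $5.35.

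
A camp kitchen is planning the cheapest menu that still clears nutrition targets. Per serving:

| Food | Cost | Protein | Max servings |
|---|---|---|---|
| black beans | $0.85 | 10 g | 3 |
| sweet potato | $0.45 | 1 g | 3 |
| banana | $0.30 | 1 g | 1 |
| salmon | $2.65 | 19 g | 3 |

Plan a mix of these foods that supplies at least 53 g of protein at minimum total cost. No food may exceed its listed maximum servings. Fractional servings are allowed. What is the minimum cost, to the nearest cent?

Cost per g of protein: black beans $0.0850, salmon $0.1395, banana $0.3000, sweet potato $0.4500.
Take 3 servings of black beans: +30.0 g protein for $2.55 (total $2.55, still need 23.0 g).
Take 1.211 servings of salmon: +23.0 g protein for $3.21 (total $5.76, still need 0.0 g).
Filling from the cheapest source first is optimal under one linear minimum: $5.76.

$5.76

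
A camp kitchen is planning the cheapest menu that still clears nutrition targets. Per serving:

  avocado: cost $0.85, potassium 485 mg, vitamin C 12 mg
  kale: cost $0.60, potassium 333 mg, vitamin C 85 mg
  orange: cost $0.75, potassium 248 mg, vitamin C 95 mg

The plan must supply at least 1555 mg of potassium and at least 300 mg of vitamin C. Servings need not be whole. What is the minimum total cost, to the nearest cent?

At the optimum either one food covers both requirements or two foods hit both targets exactly; no other combination can be cheaper.
avocado only: max(1555/485, 300/12) = 25 servings → $21.25.
kale only: max(1555/333, 300/85) = 4.67 servings → $2.80.
orange only: max(1555/248, 300/95) = 6.27 servings → $4.70.
avocado + kale with both tight: 0.8669 servings and 3.407 servings → $2.78.
avocado + orange with both tight: 1.701 servings and 2.943 servings → $3.65.
kale + orange: the both-tight solution has a negative serving — not a feasible corner.
Cheapest feasible corner: $2.78.

$2.78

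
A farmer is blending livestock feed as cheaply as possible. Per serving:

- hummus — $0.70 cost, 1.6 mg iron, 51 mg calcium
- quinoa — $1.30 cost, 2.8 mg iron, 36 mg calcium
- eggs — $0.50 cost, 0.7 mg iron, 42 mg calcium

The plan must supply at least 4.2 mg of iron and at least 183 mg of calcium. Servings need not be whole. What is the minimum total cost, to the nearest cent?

$2.32

Minimising a linear cost over {iron ≥ 4.2, calcium ≥ 183, servings ≥ 0} — the optimum is at a vertex, using one or two foods.
hummus only: max(4.2/1.6, 183/51) = 3.588 servings → $2.51.
quinoa only: max(4.2/2.8, 183/36) = 5.083 servings → $6.61.
eggs only: max(4.2/0.7, 183/42) = 6 servings → $3.00.
hummus + quinoa: intersection lies outside the first quadrant.
hummus + eggs with both tight: 1.533 servings and 2.495 servings → $2.32.
quinoa + eggs with both tight: 0.5227 servings and 3.909 servings → $2.63.
The minimum over all feasible corners is $2.32.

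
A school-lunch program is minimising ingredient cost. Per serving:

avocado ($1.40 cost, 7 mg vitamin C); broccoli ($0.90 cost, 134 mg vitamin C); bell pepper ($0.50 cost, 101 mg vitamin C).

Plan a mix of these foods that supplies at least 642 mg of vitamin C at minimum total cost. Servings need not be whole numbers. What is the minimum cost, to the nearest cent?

$3.18

Cost per mg of vitamin C: bell pepper $0.0050, broccoli $0.0067, avocado $0.2000.
With no serving limits, use only bell pepper: 642 mg / 101 mg = 6.356 servings × $0.50 = $3.18.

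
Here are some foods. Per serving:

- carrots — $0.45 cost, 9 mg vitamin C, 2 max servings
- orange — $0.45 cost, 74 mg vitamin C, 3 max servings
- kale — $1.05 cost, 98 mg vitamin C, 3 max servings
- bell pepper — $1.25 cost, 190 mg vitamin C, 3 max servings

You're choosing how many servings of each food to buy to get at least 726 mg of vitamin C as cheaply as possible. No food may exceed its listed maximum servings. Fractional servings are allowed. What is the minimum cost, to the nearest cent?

$4.67

Cost per mg of vitamin C: orange $0.0061, bell pepper $0.0066, kale $0.0107, carrots $0.0500.
Take 3 servings of orange: +222.0 mg vitamin C for $1.35 (total $1.35, still need 504.0 mg).
Take 2.653 servings of bell pepper: +504.0 mg vitamin C for $3.32 (total $4.67, still need 0.0 mg).
Greedy by cheapest-per-mg is optimal for a single linear constraint, so the minimum cost is $4.67.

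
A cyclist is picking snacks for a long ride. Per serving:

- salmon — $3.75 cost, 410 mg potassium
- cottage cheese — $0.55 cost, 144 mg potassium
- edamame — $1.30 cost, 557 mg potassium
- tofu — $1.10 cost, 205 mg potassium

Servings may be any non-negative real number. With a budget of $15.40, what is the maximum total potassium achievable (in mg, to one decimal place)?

Potassium per dollar: edamame 428.5, cottage cheese 261.8, tofu 186.4, salmon 109.3.
With no serving limits, spend the whole cost allowance on edamame: $15.40 / $1.30 × 557 mg = 6598.3 mg.

6598.3 mg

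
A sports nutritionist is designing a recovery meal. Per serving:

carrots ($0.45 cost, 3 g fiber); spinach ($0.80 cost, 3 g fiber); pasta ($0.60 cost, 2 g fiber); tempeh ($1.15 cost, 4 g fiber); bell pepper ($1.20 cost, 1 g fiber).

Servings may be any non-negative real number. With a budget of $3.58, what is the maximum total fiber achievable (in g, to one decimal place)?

23.9 g

Fiber per dollar: carrots 6.667, spinach 3.75, tempeh 3.478, pasta 3.333, bell pepper 0.8333.
With no serving limits, spend the whole cost allowance on carrots: $3.58 / $0.45 × 3 g = 23.9 g.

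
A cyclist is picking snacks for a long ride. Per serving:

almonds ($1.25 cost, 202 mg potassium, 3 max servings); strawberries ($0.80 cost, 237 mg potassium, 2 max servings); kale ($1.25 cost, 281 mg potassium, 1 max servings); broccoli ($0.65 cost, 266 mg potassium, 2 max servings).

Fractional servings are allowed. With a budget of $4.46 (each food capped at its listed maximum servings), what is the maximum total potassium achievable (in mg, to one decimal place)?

Potassium per dollar: broccoli 409.2, strawberries 296.2, kale 224.8, almonds 161.6.
Take 2 servings of broccoli: spends $1.30, +532.0 mg potassium (running total 532.0 mg).
Take 2 servings of strawberries: spends $1.60, +474.0 mg potassium (running total 1006.0 mg).
Take 1 serving of kale: spends $1.25, +281.0 mg potassium (running total 1287.0 mg).
Take 0.248 servings of almonds: spends $0.31, +50.1 mg potassium (running total 1337.1 mg).
Filling greedily by potassium-per-dollar is optimal for one linear limit, giving 1337.1 mg.

1337.1 mg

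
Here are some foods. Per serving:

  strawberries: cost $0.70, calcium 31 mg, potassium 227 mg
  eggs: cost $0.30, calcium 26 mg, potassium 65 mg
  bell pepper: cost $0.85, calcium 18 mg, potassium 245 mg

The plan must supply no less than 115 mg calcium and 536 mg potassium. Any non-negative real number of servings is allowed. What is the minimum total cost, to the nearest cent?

$1.90

This is a tiny linear program; its minimum lies at a vertex of the feasible set. List the vertices and price them.
strawberries only: max(115/31, 536/227) = 3.71 servings → $2.60.
eggs only: max(115/26, 536/65) = 8.246 servings → $2.47.
bell pepper only: max(115/18, 536/245) = 6.389 servings → $5.43.
strawberries + eggs with both tight: 1.662 servings and 2.441 servings → $1.90.
strawberries + bell pepper: intersection lies outside the first quadrant.
eggs + bell pepper with both tight: 3.563 servings and 1.242 servings → $2.12.
Cheapest feasible corner: $1.90.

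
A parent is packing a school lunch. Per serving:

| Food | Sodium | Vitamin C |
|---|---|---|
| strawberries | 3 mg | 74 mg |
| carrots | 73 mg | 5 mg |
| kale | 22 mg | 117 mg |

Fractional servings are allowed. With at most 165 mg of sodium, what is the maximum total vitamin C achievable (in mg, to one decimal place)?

4070.0 mg

Vitamin C per mg sodium: strawberries 24.67, kale 5.318, carrots 0.06849.
With no serving limits, spend the whole sodium allowance on strawberries: 165 mg / 3 mg × 74 mg = 4070.0 mg.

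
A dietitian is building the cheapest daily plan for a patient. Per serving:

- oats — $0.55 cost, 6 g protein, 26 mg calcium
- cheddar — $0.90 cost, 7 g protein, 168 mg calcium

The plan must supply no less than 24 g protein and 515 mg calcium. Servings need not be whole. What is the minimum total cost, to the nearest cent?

$2.97

Compare the cost at each extreme point of the feasible region.
oats only: max(24/6, 515/26) = 19.81 servings → $10.89.
cheddar only: max(24/7, 515/168) = 3.429 servings → $3.09.
oats + cheddar with both tight: 0.5169 servings and 2.985 servings → $2.97.
Cheapest feasible corner: $2.97.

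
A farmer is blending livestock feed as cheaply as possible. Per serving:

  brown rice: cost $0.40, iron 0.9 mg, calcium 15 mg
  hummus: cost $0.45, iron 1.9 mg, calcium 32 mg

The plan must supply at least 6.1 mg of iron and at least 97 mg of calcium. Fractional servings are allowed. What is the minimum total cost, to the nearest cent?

An LP optimum is at a vertex; with two nutrient constraints at most two foods are used. Check each candidate.
brown rice only: max(6.1/0.9, 97/15) = 6.778 servings → $2.71.
hummus only: max(6.1/1.9, 97/32) = 3.211 servings → $1.44.
brown rice + hummus: intersection lies outside the first quadrant.
Cheapest feasible corner: $1.44.

$1.44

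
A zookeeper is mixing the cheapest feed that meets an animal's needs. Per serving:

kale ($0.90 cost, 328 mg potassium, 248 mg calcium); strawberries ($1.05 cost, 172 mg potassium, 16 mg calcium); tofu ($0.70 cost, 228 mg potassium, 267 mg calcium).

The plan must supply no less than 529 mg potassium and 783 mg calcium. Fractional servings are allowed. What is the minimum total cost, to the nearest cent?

$2.05

Check every corner: each single food scaled to meet both minima, and each pair solved so both constraints bind.
kale only: max(529/328, 783/248) = 3.157 servings → $2.84.
strawberries only: max(529/172, 783/16) = 48.94 servings → $51.38.
tofu only: max(529/228, 783/267) = 2.933 servings → $2.05.
kale + strawberries: the both-tight solution has a negative serving — not a feasible corner.
kale + tofu: the both-tight solution has a negative serving — not a feasible corner.
strawberries + tofu: intersection lies outside the first quadrant.
Cheapest feasible corner: $2.05.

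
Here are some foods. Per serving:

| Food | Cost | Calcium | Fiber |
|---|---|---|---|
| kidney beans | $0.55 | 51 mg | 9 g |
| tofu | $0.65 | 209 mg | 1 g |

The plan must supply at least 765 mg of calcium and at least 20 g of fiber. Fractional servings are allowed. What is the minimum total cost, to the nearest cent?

$3.11

With two linear requirements the optimum uses one or two foods; enumerate the corners.
kidney beans only: max(765/51, 20/9) = 15 servings → $8.25.
tofu only: max(765/209, 20/1) = 20 servings → $13.00.
kidney beans + tofu with both tight: 1.866 servings and 3.205 servings → $3.11.
Cheapest feasible corner: $3.11.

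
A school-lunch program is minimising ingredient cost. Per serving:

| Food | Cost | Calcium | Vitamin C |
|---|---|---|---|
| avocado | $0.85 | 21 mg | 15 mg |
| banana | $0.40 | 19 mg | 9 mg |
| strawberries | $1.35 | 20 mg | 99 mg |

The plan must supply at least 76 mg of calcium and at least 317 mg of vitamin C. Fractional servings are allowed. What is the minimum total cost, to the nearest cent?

$4.52

This is a tiny linear program; its minimum lies at a vertex of the feasible set. List the vertices and price them.
avocado only: max(76/21, 317/15) = 21.13 servings → $17.96.
banana only: max(76/19, 317/9) = 35.22 servings → $14.09.
strawberries only: max(76/20, 317/99) = 3.8 servings → $5.13.
avocado + banana with both targets exact would need a negative amount; discard.
avocado + strawberries with both tight: 0.6655 servings and 3.101 servings → $4.75.
banana + strawberries with both tight: 0.6961 servings and 3.139 servings → $4.52.
The minimum over all feasible corners is $4.52.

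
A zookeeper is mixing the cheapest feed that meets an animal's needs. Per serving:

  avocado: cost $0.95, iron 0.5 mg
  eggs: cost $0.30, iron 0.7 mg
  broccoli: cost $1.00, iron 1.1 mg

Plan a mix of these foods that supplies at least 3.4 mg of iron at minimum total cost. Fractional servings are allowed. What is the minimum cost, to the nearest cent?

$1.46

Cost per mg of iron: eggs $0.4286, broccoli $0.9091, avocado $1.9000.
With no serving limits, use only eggs: 3.4 mg / 0.7 mg = 4.857 servings × $0.30 = $1.46.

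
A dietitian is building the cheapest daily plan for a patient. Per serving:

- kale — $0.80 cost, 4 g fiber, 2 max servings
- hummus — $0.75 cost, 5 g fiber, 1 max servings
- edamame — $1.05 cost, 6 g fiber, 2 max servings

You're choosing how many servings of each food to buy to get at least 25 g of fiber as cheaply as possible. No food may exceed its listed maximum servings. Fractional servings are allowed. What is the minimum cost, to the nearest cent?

$4.45

Cost per g of fiber: hummus $0.1500, edamame $0.1750, kale $0.2000.
Take 1 serving of hummus: +5.0 g fiber for $0.75 (total $0.75, still need 20.0 g).
Take 2 servings of edamame: +12.0 g fiber for $2.10 (total $2.85, still need 8.0 g).
Take 2 servings of kale: +8.0 g fiber for $1.60 (total $4.45, still need 0.0 g).
Greedy by cheapest-per-g is optimal for a single linear constraint, so the minimum cost is $4.45.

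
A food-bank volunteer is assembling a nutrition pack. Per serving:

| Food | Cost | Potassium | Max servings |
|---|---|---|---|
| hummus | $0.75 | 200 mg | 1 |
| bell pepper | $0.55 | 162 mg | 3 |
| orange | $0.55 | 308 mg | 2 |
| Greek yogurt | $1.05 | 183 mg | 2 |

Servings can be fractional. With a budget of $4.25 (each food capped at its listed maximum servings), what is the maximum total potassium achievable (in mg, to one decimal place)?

Potassium per dollar: orange 560, bell pepper 294.5, hummus 266.7, Greek yogurt 174.3.
Take 2 servings of orange: spends $1.10, +616.0 mg potassium (running total 616.0 mg).
Take 3 servings of bell pepper: spends $1.65, +486.0 mg potassium (running total 1102.0 mg).
Take 1 serving of hummus: spends $0.75, +200.0 mg potassium (running total 1302.0 mg).
Take 0.7143 servings of Greek yogurt: spends $0.75, +130.7 mg potassium (running total 1432.7 mg).
Filling greedily by potassium-per-dollar is optimal for one linear limit, giving 1432.7 mg.

1432.7 mg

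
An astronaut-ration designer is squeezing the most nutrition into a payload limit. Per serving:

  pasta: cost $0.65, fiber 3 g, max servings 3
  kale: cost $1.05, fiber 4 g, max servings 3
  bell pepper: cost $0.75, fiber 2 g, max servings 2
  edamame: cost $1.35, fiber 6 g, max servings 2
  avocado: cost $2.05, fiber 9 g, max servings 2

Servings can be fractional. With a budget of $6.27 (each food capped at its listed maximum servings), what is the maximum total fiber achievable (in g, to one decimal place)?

28.1 g

Fiber per dollar: pasta 4.615, edamame 4.444, avocado 4.39, kale 3.81, bell pepper 2.667.
Take 3 servings of pasta: spends $1.95, +9.0 g fiber (running total 9.0 g).
Take 2 servings of edamame: spends $2.70, +12.0 g fiber (running total 21.0 g).
Take 0.7902 servings of avocado: spends $1.62, +7.1 g fiber (running total 28.1 g).
Filling greedily by fiber-per-dollar is optimal for one linear limit, giving 28.1 g.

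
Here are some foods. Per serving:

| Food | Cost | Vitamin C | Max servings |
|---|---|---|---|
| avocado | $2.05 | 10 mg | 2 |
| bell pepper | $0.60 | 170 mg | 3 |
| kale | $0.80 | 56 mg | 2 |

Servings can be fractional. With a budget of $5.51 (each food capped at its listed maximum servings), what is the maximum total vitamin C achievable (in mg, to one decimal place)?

Vitamin C per dollar: bell pepper 283.3, kale 70, avocado 4.878.
Take 3 servings of bell pepper: spends $1.80, +510.0 mg vitamin C (running total 510.0 mg).
Take 2 servings of kale: spends $1.60, +112.0 mg vitamin C (running total 622.0 mg).
Take 1.029 servings of avocado: spends $2.11, +10.3 mg vitamin C (running total 632.3 mg).
Filling greedily by vitamin C-per-dollar is optimal for one linear limit, giving 632.3 mg.

632.3 mg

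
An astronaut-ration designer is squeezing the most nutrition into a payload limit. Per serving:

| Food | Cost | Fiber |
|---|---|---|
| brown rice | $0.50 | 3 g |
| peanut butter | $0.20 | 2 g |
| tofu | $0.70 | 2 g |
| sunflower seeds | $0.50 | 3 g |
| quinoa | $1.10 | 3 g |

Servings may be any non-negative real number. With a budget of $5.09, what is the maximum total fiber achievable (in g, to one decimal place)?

50.9 g

Fiber per dollar: peanut butter 10, brown rice 6, sunflower seeds 6, tofu 2.857, quinoa 2.727.
With no serving limits, spend the whole cost allowance on peanut butter: $5.09 / $0.20 × 2 g = 50.9 g.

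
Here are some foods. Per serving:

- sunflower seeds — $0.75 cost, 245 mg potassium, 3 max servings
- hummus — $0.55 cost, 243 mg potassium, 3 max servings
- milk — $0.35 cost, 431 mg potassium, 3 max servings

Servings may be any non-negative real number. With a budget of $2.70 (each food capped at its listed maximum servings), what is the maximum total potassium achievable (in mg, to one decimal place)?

Potassium per dollar: milk 1231, hummus 441.8, sunflower seeds 326.7.
Take 3 servings of milk: spends $1.05, +1293.0 mg potassium (running total 1293.0 mg).
Take 3 servings of hummus: spends $1.65, +729.0 mg potassium (running total 2022.0 mg).
Filling greedily by potassium-per-dollar is optimal for one linear limit, giving 2022.0 mg.

2022.0 mg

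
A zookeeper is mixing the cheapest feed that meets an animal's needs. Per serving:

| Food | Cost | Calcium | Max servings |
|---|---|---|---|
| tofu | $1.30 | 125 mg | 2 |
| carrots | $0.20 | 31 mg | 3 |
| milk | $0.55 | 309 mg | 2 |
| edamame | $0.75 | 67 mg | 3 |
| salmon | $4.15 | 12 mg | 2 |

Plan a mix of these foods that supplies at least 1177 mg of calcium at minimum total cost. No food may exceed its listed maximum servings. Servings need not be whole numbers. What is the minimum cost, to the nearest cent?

Cost per mg of calcium: milk $0.0018, carrots $0.0065, tofu $0.0104, edamame $0.0112, salmon $0.3458.
Take 2 servings of milk: +618.0 mg calcium for $1.10 (total $1.10, still need 559.0 mg).
Take 3 servings of carrots: +93.0 mg calcium for $0.60 (total $1.70, still need 466.0 mg).
Take 2 servings of tofu: +250.0 mg calcium for $2.60 (total $4.30, still need 216.0 mg).
Take 3 servings of edamame: +201.0 mg calcium for $2.25 (total $6.55, still need 15.0 mg).
Take 1.25 servings of salmon: +15.0 mg calcium for $5.19 (total $11.74, still need 0.0 mg).
Greedy by cheapest-per-mg is optimal for a single linear constraint, so the minimum cost is $11.74.

$11.74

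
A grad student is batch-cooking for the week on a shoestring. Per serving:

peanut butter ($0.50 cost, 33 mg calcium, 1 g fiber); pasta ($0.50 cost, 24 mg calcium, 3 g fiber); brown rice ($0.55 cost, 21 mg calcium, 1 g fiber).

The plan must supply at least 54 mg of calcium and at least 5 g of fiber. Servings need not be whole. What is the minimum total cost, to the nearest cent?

peanut butter only: max(54/33, 5/1) = 5 servings → $2.50.
pasta only: max(54/24, 5/3) = 2.25 servings → $1.12.
brown rice only: max(54/21, 5/1) = 5 servings → $2.75.
peanut butter + pasta with both tight: 0.56 servings and 1.48 servings → $1.02.
peanut butter + brown rice: the both-tight solution has a negative serving — not a feasible corner.
pasta + brown rice with both tight: 1.308 servings and 1.077 servings → $1.25.
The minimum over all feasible corners is $1.02.

$1.02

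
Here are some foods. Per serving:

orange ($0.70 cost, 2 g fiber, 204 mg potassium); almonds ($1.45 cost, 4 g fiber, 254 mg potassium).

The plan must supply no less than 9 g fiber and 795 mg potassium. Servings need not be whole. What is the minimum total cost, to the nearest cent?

Check every corner: each single food scaled to meet both minima, and each pair solved so both constraints bind.
orange only: max(9/2, 795/204) = 4.5 servings → $3.15.
almonds only: max(9/4, 795/254) = 3.13 servings → $4.54.
orange + almonds with both tight: 2.903 servings and 0.7987 servings → $3.19.
The minimum over all feasible corners is $3.15.

$3.15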